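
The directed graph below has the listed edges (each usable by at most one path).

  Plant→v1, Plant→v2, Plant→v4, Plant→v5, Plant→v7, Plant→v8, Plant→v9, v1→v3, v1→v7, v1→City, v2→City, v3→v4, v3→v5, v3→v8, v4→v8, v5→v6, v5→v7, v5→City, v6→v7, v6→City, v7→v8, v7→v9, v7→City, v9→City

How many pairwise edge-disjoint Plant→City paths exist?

Assign every edge capacity 1; by Menger, the answer equals the max flow.
Path Plant→v1→City (+1); total 1.
Path Plant→v2→City (+1); total 2.
Path Plant→v5→City (+1); total 3.
Path Plant→v7→City (+1); total 4.
Path Plant→v9→City (+1); total 5.
No residual Plant→City path; max flow = 5.
Certifying cut of size 5: {Plant→v1, Plant→v2, Plant→v5, Plant→v7, Plant→v9}.

5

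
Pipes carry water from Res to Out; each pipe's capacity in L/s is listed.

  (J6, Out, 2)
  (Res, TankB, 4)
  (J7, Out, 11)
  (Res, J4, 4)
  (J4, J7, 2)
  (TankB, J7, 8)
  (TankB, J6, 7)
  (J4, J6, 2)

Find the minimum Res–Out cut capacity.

Augment Res→J4→J7→Out: bottleneck 2, flow now 2.
Augment Res→J4→J6→Out: bottleneck 2, flow now 4.
Augment Res→TankB→J7→Out: bottleneck 4, flow now 8.
No augmenting path remains; maximum flow = 8.
By max-flow min-cut, the minimum cut capacity equals the max flow.
In the residual graph, reachable from Res: {Res}.
Min-cut edges: Res→J4 (4), Res→TankB (4); capacity 4 + 4 = 8.

8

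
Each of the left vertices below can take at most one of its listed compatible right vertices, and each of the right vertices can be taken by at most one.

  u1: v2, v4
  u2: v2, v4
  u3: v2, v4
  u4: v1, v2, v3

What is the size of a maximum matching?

Unit-capacity flow: source→left, listed edges, right→sink; max matching = max flow.
Augmenting path u1→v2 (+1); matched 1.
Augmenting path u2→v4 (+1); matched 2.
Augmenting path u4→v1 (+1); matched 3.
No augmenting path remains; maximum matching = 3.
König certificate: {u4, v2, v4} is a vertex cover of size 3 (every listed pair touches it), so no matching can be larger.

3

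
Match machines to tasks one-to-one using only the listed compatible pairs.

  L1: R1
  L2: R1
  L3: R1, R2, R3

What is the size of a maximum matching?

2

Unit-capacity flow: source→left, listed edges, right→sink; max matching = max flow.
Augmenting path L1→R1 (+1); matched 1.
Augmenting path L3→R2 (+1); matched 2.
No augmenting path remains; maximum matching = 2.
König certificate: {L3, R1} is a vertex cover of size 2 (every listed pair touches it), so no matching can be larger.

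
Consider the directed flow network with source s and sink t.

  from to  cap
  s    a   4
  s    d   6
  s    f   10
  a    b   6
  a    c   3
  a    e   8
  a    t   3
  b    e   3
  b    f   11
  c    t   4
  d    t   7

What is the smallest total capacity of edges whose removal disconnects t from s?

Augment s→a→t: bottleneck 3, flow now 3.
Augment s→d→t: bottleneck 6, flow now 9.
Augment s→a→c→t: bottleneck 1, flow now 10.
No augmenting path remains; maximum flow = 10.
By max-flow min-cut, the minimum cut capacity equals the max flow.
In the residual graph, reachable from s: {s, f}.
Min-cut edges: s→a (4), s→d (6); capacity 4 + 6 = 10.

10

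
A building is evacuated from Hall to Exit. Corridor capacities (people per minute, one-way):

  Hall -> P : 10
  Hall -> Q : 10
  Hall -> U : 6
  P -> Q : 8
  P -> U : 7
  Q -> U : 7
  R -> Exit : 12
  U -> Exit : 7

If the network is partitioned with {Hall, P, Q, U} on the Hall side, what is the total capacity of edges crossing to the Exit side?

Edges leaving {Hall, P, Q, U}: U→Exit (7).
Cut capacity = 7 = 7.

7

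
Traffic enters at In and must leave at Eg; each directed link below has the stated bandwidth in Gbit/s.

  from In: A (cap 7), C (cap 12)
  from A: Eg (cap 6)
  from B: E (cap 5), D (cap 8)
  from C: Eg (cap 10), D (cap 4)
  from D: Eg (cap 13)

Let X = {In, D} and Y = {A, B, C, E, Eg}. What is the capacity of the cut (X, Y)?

32

Edges leaving {In, D}: In→A (7), In→C (12), D→Eg (13).
Cut capacity = 7 + 12 + 13 = 32.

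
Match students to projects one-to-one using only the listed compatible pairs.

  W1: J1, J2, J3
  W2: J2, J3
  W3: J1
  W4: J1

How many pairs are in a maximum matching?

3

Unit-capacity flow: source→left, listed edges, right→sink; max matching = max flow.
Augmenting path W1→J1 (+1); matched 1.
Augmenting path W2→J2 (+1); matched 2.
Augmenting path W3→J1→W1→J3 (+1); matched 3.
No augmenting path remains; maximum matching = 3.
König certificate: {W1, W2, J1} is a vertex cover of size 3 (every listed pair touches it), so no matching can be larger.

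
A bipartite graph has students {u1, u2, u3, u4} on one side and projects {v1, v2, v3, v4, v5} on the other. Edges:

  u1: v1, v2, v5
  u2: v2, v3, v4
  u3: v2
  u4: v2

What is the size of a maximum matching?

3

Unit-capacity flow: source→left, listed edges, right→sink; max matching = max flow.
Augmenting path u1→v1 (+1); matched 1.
Augmenting path u2→v2 (+1); matched 2.
Augmenting path u3→v2→u2→v3 (+1); matched 3.
No augmenting path remains; maximum matching = 3.
König certificate: {u1, u2, v2} is a vertex cover of size 3 (every listed pair touches it), so no matching can be larger.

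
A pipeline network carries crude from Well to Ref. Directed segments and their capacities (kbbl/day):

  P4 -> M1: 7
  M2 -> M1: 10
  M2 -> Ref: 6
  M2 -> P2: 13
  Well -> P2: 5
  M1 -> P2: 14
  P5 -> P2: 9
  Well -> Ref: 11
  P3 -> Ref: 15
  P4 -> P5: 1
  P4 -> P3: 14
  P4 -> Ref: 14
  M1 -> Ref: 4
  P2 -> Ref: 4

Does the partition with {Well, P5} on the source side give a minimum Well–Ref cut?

No — its capacity is 25, but the minimum cut has capacity 15.

Given cut capacity: 5 + 11 + 9 = 25.
Augment Well→Ref: bottleneck 11, flow now 11.
Augment Well→P2→Ref: bottleneck 4, flow now 15.
No augmenting path remains; maximum flow = 15.
In the residual graph, reachable from Well: {Well, P2}.
Min-cut edges: Well→Ref (11), P2→Ref (4); capacity 11 + 4 = 15.
Cut capacity 25 exceeds the max flow 15, so it is not minimum.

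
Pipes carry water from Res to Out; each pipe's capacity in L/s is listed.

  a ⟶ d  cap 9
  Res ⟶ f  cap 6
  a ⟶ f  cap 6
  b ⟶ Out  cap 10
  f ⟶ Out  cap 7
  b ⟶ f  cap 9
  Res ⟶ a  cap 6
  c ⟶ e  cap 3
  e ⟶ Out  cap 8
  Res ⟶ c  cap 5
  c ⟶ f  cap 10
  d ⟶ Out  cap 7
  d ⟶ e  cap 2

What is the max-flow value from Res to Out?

16

Augment Res→f→Out: bottleneck 6, flow now 6.
Augment Res→a→d→Out: bottleneck 6, flow now 12.
Augment Res→c→e→Out: bottleneck 3, flow now 15.
Augment Res→c→f→Out: bottleneck 1, flow now 16.
No augmenting path remains; maximum flow = 16.
In the residual graph, reachable from Res: {Res, c, f}.
Min-cut edges: Res→a (6), c→e (3), f→Out (7); capacity 6 + 3 + 7 = 16.
This cut is saturated, so no flow can exceed 16.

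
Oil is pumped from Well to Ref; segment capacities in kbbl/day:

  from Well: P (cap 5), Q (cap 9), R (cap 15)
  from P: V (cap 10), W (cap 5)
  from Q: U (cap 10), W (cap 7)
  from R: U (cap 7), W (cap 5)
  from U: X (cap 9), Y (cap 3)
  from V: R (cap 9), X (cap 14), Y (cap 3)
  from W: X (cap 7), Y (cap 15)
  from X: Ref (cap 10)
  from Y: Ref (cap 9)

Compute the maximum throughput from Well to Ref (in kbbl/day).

19

Augment Well→P→V→X→Ref: bottleneck 5, flow now 5.
Augment Well→Q→U→X→Ref: bottleneck 5, flow now 10.
Augment Well→Q→U→Y→Ref: bottleneck 3, flow now 13.
Augment Well→Q→W→Y→Ref: bottleneck 1, flow now 14.
Augment Well→R→W→Y→Ref: bottleneck 5, flow now 19.
No augmenting path remains; maximum flow = 19.
In the residual graph, reachable from Well: {Well, P, Q, R, U, V, W, X, Y}.
Min-cut edges: X→Ref (10), Y→Ref (9); capacity 10 + 9 = 19.
This cut is saturated, so no flow can exceed 19.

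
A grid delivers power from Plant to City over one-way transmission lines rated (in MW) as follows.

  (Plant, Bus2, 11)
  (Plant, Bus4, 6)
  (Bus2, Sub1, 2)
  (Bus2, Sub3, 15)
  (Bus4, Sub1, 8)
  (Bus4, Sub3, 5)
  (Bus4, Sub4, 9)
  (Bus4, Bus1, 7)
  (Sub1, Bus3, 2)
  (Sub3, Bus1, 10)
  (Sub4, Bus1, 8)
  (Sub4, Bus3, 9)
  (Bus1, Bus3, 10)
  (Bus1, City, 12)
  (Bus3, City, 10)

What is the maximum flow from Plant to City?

Augment Plant→Bus4→Bus1→City: bottleneck 6, flow now 6.
Augment Plant→Bus2→Sub1→Bus3→City: bottleneck 2, flow now 8.
Augment Plant→Bus2→Sub3→Bus1→City: bottleneck 6, flow now 14.
Augment Plant→Bus2→Sub3→Bus1→Bus3→City: bottleneck 3, flow now 17.
No augmenting path remains; maximum flow = 17.
In the residual graph, reachable from Plant: {Plant}.
Min-cut edges: Plant→Bus2 (11), Plant→Bus4 (6); capacity 11 + 6 = 17.
This cut is saturated, so no flow can exceed 17.

17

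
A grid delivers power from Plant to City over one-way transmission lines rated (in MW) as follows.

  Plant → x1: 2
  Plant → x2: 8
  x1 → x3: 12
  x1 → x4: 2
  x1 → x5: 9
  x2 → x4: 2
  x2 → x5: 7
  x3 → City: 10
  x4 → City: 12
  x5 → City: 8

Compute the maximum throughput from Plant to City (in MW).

Augment Plant→x1→x3→City: bottleneck 2, flow now 2.
Augment Plant→x2→x4→City: bottleneck 2, flow now 4.
Augment Plant→x2→x5→City: bottleneck 6, flow now 10.
No augmenting path remains; maximum flow = 10.
In the residual graph, reachable from Plant: {Plant}.
Min-cut edges: Plant→x1 (2), Plant→x2 (8); capacity 2 + 8 = 10.
This cut is saturated, so no flow can exceed 10.

10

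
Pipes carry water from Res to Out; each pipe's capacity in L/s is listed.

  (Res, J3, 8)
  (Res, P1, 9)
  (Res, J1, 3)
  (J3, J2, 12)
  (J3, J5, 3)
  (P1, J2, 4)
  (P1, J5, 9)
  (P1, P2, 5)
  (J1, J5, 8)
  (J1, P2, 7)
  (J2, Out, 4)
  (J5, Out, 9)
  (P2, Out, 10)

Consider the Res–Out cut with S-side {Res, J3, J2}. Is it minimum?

Given cut capacity: 9 + 3 + 3 + 4 = 19.
Augment Res→J3→J2→Out: bottleneck 4, flow now 4.
Augment Res→J3→J5→Out: bottleneck 3, flow now 7.
Augment Res→P1→J5→Out: bottleneck 6, flow now 13.
Augment Res→P1→P2→Out: bottleneck 3, flow now 16.
Augment Res→J1→P2→Out: bottleneck 3, flow now 19.
No augmenting path remains; maximum flow = 19.
Cut capacity 19 equals the max flow, so it is a minimum cut.

Yes — it is a minimum cut (capacity 19).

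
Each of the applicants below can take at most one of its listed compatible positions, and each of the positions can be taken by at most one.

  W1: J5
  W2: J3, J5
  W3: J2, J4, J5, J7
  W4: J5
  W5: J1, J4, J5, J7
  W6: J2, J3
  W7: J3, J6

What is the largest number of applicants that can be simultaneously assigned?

6

Unit-capacity flow: source→left, listed edges, right→sink; max matching = max flow.
Augmenting path W1→J5 (+1); matched 1.
Augmenting path W2→J3 (+1); matched 2.
Augmenting path W3→J2 (+1); matched 3.
Augmenting path W5→J1 (+1); matched 4.
Augmenting path W7→J6 (+1); matched 5.
Augmenting path W6→J2→W3→J4 (+1); matched 6.
No augmenting path remains; maximum matching = 6.
König certificate: {W2, W3, W5, W6, W7, J5} is a vertex cover of size 6 (every listed pair touches it), so no matching can be larger.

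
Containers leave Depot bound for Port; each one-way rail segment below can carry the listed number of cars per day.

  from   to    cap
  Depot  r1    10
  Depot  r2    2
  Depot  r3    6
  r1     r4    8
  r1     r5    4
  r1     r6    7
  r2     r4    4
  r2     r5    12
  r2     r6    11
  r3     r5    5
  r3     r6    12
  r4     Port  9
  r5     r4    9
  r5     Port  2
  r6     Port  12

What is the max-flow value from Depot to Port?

18

Augment Depot→r1→r4→Port: bottleneck 8, flow now 8.
Augment Depot→r1→r5→Port: bottleneck 2, flow now 10.
Augment Depot→r2→r4→Port: bottleneck 1, flow now 11.
Augment Depot→r2→r6→Port: bottleneck 1, flow now 12.
Augment Depot→r3→r6→Port: bottleneck 6, flow now 18.
No augmenting path remains; maximum flow = 18.
In the residual graph, reachable from Depot: {Depot}.
Min-cut edges: Depot→r1 (10), Depot→r2 (2), Depot→r3 (6); capacity 10 + 2 + 6 = 18.
This cut is saturated, so no flow can exceed 18.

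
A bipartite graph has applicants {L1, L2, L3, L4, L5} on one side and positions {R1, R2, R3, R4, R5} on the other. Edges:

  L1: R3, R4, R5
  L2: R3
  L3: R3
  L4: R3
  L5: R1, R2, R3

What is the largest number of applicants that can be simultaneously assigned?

3

Unit-capacity flow: source→left, listed edges, right→sink; max matching = max flow.
Augmenting path L1→R3 (+1); matched 1.
Augmenting path L5→R1 (+1); matched 2.
Augmenting path L2→R3→L1→R4 (+1); matched 3.
No augmenting path remains; maximum matching = 3.
König certificate: {L1, L5, R3} is a vertex cover of size 3 (every listed pair touches it), so no matching can be larger.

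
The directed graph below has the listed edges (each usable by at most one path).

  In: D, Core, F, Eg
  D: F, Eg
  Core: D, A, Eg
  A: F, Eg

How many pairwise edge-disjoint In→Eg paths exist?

Assign every edge capacity 1; by Menger, the answer equals the max flow.
Path In→Eg (+1); total 1.
Path In→D→Eg (+1); total 2.
Path In→Core→Eg (+1); total 3.
No residual In→Eg path; max flow = 3.
Certifying cut of size 3: {In→Core, In→D, In→Eg}.

3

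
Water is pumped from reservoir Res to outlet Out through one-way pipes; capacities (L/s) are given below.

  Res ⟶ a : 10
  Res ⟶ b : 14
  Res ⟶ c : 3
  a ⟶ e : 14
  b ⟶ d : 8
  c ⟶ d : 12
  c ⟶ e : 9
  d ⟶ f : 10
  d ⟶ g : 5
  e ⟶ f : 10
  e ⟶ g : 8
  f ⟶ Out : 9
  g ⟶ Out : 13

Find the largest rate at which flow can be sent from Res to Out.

Augment Res→a→e→f→Out: bottleneck 9, flow now 9.
Augment Res→a→e→g→Out: bottleneck 1, flow now 10.
Augment Res→b→d→g→Out: bottleneck 5, flow now 15.
Augment Res→c→e→g→Out: bottleneck 3, flow now 18.
Augment Res→b→d→f→e→g→Out: bottleneck 3, flow now 21. (uses reverse residual edge)
No augmenting path remains; maximum flow = 21.
In the residual graph, reachable from Res: {Res, b}.
Min-cut edges: Res→a (10), Res→c (3), b→d (8); capacity 10 + 3 + 8 = 21.
This cut is saturated, so no flow can exceed 21.

21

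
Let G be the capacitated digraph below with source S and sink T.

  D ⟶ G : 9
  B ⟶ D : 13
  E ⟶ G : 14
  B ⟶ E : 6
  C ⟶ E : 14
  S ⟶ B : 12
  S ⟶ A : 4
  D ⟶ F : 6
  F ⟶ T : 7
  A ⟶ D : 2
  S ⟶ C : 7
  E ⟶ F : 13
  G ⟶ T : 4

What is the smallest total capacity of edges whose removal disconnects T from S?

Augment S→A→D→F→T: bottleneck 2, flow now 2.
Augment S→B→D→F→T: bottleneck 4, flow now 6.
Augment S→B→D→G→T: bottleneck 4, flow now 10.
Augment S→B→E→F→T: bottleneck 1, flow now 11.
No augmenting path remains; maximum flow = 11.
By max-flow min-cut, the minimum cut capacity equals the max flow.
In the residual graph, reachable from S: {S, A, B, C, D, E, F, G}.
Min-cut edges: F→T (7), G→T (4); capacity 7 + 4 = 11.

11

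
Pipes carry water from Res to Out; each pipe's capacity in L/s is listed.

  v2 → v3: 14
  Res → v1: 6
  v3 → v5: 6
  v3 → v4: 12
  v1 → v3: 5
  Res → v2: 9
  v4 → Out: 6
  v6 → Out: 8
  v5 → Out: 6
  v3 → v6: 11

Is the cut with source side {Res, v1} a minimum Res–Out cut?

Yes — it is a minimum cut (capacity 14).

Given cut capacity: 9 + 5 = 14.
Augment Res→v1→v3→v4→Out: bottleneck 5, flow now 5.
Augment Res→v2→v3→v4→Out: bottleneck 1, flow now 6.
Augment Res→v2→v3→v5→Out: bottleneck 6, flow now 12.
Augment Res→v2→v3→v6→Out: bottleneck 2, flow now 14.
No augmenting path remains; maximum flow = 14.
Cut capacity 14 equals the max flow, so it is a minimum cut.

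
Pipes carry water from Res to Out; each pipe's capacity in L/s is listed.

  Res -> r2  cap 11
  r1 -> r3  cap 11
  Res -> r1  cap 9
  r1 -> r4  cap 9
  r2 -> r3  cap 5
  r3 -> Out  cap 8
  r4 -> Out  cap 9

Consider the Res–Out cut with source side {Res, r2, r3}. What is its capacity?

Edges leaving {Res, r2, r3}: Res→r1 (9), r3→Out (8).
Cut capacity = 9 + 8 = 17.

17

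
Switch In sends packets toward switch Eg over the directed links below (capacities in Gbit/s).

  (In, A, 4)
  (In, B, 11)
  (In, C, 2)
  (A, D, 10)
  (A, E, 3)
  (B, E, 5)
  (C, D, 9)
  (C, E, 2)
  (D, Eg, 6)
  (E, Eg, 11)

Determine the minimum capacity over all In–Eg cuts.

Augment In→A→D→Eg: bottleneck 4, flow now 4.
Augment In→B→E→Eg: bottleneck 5, flow now 9.
Augment In→C→D→Eg: bottleneck 2, flow now 11.
No augmenting path remains; maximum flow = 11.
By max-flow min-cut, the minimum cut capacity equals the max flow.
In the residual graph, reachable from In: {In, B}.
Min-cut edges: In→A (4), In→C (2), B→E (5); capacity 4 + 2 + 5 = 11.

11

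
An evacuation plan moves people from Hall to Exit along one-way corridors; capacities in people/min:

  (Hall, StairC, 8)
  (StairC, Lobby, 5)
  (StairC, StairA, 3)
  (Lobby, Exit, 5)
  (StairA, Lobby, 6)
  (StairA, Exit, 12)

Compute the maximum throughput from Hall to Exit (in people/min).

Augment Hall→StairC→Lobby→Exit: bottleneck 5, flow now 5.
Augment Hall→StairC→StairA→Exit: bottleneck 3, flow now 8.
No augmenting path remains; maximum flow = 8.
In the residual graph, reachable from Hall: {Hall}.
Min-cut edges: Hall→StairC (8); capacity 8 = 8.
This cut is saturated, so no flow can exceed 8.

8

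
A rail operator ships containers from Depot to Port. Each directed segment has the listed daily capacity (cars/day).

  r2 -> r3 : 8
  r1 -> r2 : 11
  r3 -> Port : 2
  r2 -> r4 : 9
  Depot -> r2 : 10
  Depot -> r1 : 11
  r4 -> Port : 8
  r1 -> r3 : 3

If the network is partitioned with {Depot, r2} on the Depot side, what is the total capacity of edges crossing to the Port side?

28

Edges leaving {Depot, r2}: Depot→r1 (11), r2→r3 (8), r2→r4 (9).
Cut capacity = 11 + 8 + 9 = 28.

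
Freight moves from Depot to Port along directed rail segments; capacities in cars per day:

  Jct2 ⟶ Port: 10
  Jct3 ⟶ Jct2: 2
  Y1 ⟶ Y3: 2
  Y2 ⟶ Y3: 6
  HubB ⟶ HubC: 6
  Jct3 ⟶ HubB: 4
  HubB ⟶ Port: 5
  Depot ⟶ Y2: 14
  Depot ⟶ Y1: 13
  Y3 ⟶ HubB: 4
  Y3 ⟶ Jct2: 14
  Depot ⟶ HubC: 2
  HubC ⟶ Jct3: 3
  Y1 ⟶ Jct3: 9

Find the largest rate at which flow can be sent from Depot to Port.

14

Augment Depot→Y2→Y3→HubB→Port: bottleneck 4, flow now 4.
Augment Depot→Y2→Y3→Jct2→Port: bottleneck 2, flow now 6.
Augment Depot→Y1→Jct3→HubB→Port: bottleneck 1, flow now 7.
Augment Depot→Y1→Jct3→Jct2→Port: bottleneck 2, flow now 9.
Augment Depot→Y1→Y3→Jct2→Port: bottleneck 2, flow now 11.
Augment Depot→Y1→Jct3→HubB→Y3→Jct2→Port: bottleneck 3, flow now 14. (uses reverse residual edge)
No augmenting path remains; maximum flow = 14.
In the residual graph, reachable from Depot: {Depot, Y2, Y1, HubC, Jct3}.
Min-cut edges: Y2→Y3 (6), Y1→Y3 (2), Jct3→HubB (4), Jct3→Jct2 (2); capacity 6 + 2 + 4 + 2 = 14.
This cut is saturated, so no flow can exceed 14.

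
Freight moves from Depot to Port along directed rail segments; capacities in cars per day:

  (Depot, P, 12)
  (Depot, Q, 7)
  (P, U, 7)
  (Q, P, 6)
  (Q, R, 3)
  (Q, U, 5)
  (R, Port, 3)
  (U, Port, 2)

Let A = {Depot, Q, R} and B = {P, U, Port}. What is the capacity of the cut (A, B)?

Edges leaving {Depot, Q, R}: Depot→P (12), Q→P (6), Q→U (5), R→Port (3).
Cut capacity = 12 + 6 + 5 + 3 = 26.

26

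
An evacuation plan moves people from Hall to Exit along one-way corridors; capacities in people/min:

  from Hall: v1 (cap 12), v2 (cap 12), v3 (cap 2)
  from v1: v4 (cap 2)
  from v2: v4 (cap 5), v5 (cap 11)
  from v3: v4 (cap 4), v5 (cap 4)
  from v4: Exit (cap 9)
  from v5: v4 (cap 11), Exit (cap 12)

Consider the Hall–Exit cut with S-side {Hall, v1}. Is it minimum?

Given cut capacity: 12 + 2 + 2 = 16.
Augment Hall→v1→v4→Exit: bottleneck 2, flow now 2.
Augment Hall→v2→v4→Exit: bottleneck 5, flow now 7.
Augment Hall→v2→v5→Exit: bottleneck 7, flow now 14.
Augment Hall→v3→v4→Exit: bottleneck 2, flow now 16.
No augmenting path remains; maximum flow = 16.
Cut capacity 16 equals the max flow, so it is a minimum cut.

Yes — it is a minimum cut (capacity 16).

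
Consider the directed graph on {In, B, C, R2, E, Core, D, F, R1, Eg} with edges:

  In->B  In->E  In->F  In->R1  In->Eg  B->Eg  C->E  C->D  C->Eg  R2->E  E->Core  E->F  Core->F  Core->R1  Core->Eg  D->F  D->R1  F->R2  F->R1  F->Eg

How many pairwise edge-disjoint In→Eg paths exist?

4

Assign every edge capacity 1; by Menger, the answer equals the max flow.
Path In→Eg (+1); total 1.
Path In→B→Eg (+1); total 2.
Path In→F→Eg (+1); total 3.
Path In→E→Core→Eg (+1); total 4.
No residual In→Eg path; max flow = 4.
Certifying cut of size 4: {In→B, In→E, In→Eg, In→F}.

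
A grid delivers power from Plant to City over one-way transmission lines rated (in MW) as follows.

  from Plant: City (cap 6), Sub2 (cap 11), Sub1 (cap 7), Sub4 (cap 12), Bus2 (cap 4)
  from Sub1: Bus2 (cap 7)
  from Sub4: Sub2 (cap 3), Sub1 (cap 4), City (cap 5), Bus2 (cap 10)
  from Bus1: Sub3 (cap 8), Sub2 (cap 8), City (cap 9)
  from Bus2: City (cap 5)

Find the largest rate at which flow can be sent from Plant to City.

16

Augment Plant→City: bottleneck 6, flow now 6.
Augment Plant→Sub4→City: bottleneck 5, flow now 11.
Augment Plant→Bus2→City: bottleneck 4, flow now 15.
Augment Plant→Sub1→Bus2→City: bottleneck 1, flow now 16.
No augmenting path remains; maximum flow = 16.
In the residual graph, reachable from Plant: {Plant, Sub1, Sub4, Bus2, Sub2}.
Min-cut edges: Plant→City (6), Sub4→City (5), Bus2→City (5); capacity 6 + 5 + 5 = 16.
This cut is saturated, so no flow can exceed 16.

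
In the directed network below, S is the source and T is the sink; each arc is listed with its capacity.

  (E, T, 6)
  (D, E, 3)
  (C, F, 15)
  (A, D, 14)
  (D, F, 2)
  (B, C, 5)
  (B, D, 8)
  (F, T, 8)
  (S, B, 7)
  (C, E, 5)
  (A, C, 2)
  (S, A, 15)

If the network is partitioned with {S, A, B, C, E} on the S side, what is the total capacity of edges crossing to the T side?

43

Edges leaving {S, A, B, C, E}: A→D (14), B→D (8), C→F (15), E→T (6).
Cut capacity = 14 + 8 + 15 + 6 = 43.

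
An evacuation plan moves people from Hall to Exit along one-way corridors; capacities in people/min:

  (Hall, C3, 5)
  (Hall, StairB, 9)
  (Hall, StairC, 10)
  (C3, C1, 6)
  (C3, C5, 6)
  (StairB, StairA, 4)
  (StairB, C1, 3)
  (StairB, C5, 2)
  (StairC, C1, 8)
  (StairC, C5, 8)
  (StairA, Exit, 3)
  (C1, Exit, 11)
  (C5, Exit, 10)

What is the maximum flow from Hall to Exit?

23

Augment Hall→C3→C1→Exit: bottleneck 5, flow now 5.
Augment Hall→StairB→StairA→Exit: bottleneck 3, flow now 8.
Augment Hall→StairB→C1→Exit: bottleneck 3, flow now 11.
Augment Hall→StairB→C5→Exit: bottleneck 2, flow now 13.
Augment Hall→StairC→C1→Exit: bottleneck 3, flow now 16.
Augment Hall→StairC→C5→Exit: bottleneck 7, flow now 23.
No augmenting path remains; maximum flow = 23.
In the residual graph, reachable from Hall: {Hall, StairB, StairA}.
Min-cut edges: Hall→C3 (5), Hall→StairC (10), StairB→C1 (3), StairB→C5 (2), StairA→Exit (3); capacity 5 + 10 + 3 + 2 + 3 = 23.
This cut is saturated, so no flow can exceed 23.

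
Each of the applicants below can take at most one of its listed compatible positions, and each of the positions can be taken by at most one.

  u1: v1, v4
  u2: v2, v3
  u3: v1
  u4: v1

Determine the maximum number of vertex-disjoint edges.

3

Unit-capacity flow: source→left, listed edges, right→sink; max matching = max flow.
Augmenting path u1→v1 (+1); matched 1.
Augmenting path u2→v2 (+1); matched 2.
Augmenting path u3→v1→u1→v4 (+1); matched 3.
No augmenting path remains; maximum matching = 3.
König certificate: {u1, u2, v1} is a vertex cover of size 3 (every listed pair touches it), so no matching can be larger.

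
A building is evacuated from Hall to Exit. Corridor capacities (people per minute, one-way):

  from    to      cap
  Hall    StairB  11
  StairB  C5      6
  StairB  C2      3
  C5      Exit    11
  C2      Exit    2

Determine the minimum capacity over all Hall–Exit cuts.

Augment Hall→StairB→C5→Exit: bottleneck 6, flow now 6.
Augment Hall→StairB→C2→Exit: bottleneck 2, flow now 8.
No augmenting path remains; maximum flow = 8.
By max-flow min-cut, the minimum cut capacity equals the max flow.
In the residual graph, reachable from Hall: {Hall, StairB, C2}.
Min-cut edges: StairB→C5 (6), C2→Exit (2); capacity 6 + 2 = 8.

8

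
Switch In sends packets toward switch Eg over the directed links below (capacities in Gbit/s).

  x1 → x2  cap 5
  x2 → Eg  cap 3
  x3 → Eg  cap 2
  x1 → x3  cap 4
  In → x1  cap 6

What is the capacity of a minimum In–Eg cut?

Augment In→x1→x2→Eg: bottleneck 3, flow now 3.
Augment In→x1→x3→Eg: bottleneck 2, flow now 5.
No augmenting path remains; maximum flow = 5.
By max-flow min-cut, the minimum cut capacity equals the max flow.
In the residual graph, reachable from In: {In, x1, x2, x3}.
Min-cut edges: x2→Eg (3), x3→Eg (2); capacity 3 + 2 = 5.

5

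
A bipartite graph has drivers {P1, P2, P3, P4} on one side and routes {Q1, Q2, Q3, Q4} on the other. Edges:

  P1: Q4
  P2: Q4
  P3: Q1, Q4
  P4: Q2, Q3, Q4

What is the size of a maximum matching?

3

Unit-capacity flow: source→left, listed edges, right→sink; max matching = max flow.
Augmenting path P1→Q4 (+1); matched 1.
Augmenting path P3→Q1 (+1); matched 2.
Augmenting path P4→Q2 (+1); matched 3.
No augmenting path remains; maximum matching = 3.
König certificate: {P3, P4, Q4} is a vertex cover of size 3 (every listed pair touches it), so no matching can be larger.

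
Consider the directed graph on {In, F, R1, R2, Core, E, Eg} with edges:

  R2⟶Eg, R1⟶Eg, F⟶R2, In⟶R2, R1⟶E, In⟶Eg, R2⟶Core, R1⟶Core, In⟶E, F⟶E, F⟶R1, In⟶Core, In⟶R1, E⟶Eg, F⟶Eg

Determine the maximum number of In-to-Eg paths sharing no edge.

Assign every edge capacity 1; by Menger, the answer equals the max flow.
Path In→Eg (+1); total 1.
Path In→R1→Eg (+1); total 2.
Path In→R2→Eg (+1); total 3.
Path In→E→Eg (+1); total 4.
No residual In→Eg path; max flow = 4.
Certifying cut of size 4: {In→E, In→Eg, In→R1, In→R2}.

4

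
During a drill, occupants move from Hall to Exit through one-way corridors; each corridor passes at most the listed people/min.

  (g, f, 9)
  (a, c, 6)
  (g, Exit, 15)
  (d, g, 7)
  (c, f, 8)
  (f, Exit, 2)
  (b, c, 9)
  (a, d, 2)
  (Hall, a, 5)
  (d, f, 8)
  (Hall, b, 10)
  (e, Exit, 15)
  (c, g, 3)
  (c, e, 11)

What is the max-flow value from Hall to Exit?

14

Augment Hall→a→c→e→Exit: bottleneck 5, flow now 5.
Augment Hall→b→c→e→Exit: bottleneck 6, flow now 11.
Augment Hall→b→c→f→Exit: bottleneck 2, flow now 13.
Augment Hall→b→c→g→Exit: bottleneck 1, flow now 14.
No augmenting path remains; maximum flow = 14.
In the residual graph, reachable from Hall: {Hall, b}.
Min-cut edges: Hall→a (5), b→c (9); capacity 5 + 9 = 14.
This cut is saturated, so no flow can exceed 14.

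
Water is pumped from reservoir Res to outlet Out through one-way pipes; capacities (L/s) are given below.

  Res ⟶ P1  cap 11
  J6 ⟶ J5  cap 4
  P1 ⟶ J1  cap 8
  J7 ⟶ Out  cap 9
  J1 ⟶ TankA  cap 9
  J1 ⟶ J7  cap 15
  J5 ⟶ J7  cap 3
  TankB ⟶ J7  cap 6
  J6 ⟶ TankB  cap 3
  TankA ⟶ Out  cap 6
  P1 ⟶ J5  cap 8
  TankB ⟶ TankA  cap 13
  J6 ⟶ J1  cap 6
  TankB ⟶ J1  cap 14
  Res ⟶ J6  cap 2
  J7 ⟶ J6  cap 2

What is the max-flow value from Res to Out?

13

Augment Res→J6→J5→J7→Out: bottleneck 2, flow now 2.
Augment Res→P1→J5→J7→Out: bottleneck 1, flow now 3.
Augment Res→P1→J1→TankA→Out: bottleneck 6, flow now 9.
Augment Res→P1→J1→J7→Out: bottleneck 2, flow now 11.
Augment Res→P1→J5→J6→J1→J7→Out: bottleneck 2, flow now 13. (uses reverse residual edge)
No augmenting path remains; maximum flow = 13.
In the residual graph, reachable from Res: {Res}.
Min-cut edges: Res→J6 (2), Res→P1 (11); capacity 2 + 11 = 13.
This cut is saturated, so no flow can exceed 13.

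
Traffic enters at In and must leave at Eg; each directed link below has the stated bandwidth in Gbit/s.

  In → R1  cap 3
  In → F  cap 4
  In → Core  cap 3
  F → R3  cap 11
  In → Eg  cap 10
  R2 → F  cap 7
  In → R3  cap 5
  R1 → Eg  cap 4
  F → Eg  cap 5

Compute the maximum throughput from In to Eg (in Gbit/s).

17

Augment In→Eg: bottleneck 10, flow now 10.
Augment In→F→Eg: bottleneck 4, flow now 14.
Augment In→R1→Eg: bottleneck 3, flow now 17.
No augmenting path remains; maximum flow = 17.
In the residual graph, reachable from In: {In, Core, R3}.
Min-cut edges: In→F (4), In→R1 (3), In→Eg (10); capacity 4 + 3 + 10 = 17.
This cut is saturated, so no flow can exceed 17.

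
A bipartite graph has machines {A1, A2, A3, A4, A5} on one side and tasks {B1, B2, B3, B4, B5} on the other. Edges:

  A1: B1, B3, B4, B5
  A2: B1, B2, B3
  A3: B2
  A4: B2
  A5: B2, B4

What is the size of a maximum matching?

Unit-capacity flow: source→left, listed edges, right→sink; max matching = max flow.
Augmenting path A1→B1 (+1); matched 1.
Augmenting path A2→B2 (+1); matched 2.
Augmenting path A5→B4 (+1); matched 3.
Augmenting path A3→B2→A2→B3 (+1); matched 4.
No augmenting path remains; maximum matching = 4.
König certificate: {A1, A2, A5, B2} is a vertex cover of size 4 (every listed pair touches it), so no matching can be larger.

4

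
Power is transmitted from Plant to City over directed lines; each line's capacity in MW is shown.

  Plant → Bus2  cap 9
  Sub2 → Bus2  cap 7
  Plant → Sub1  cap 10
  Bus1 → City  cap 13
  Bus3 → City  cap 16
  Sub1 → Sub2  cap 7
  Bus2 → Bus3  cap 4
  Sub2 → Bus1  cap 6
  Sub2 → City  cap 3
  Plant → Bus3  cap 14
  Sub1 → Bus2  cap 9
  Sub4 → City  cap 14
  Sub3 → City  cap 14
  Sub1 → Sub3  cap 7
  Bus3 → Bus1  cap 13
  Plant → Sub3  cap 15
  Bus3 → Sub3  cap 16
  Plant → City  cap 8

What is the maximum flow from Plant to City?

47

Augment Plant→City: bottleneck 8, flow now 8.
Augment Plant→Bus3→City: bottleneck 14, flow now 22.
Augment Plant→Sub3→City: bottleneck 14, flow now 36.
Augment Plant→Sub1→Sub2→City: bottleneck 3, flow now 39.
Augment Plant→Bus2→Bus3→City: bottleneck 2, flow now 41.
Augment Plant→Sub1→Sub2→Bus1→City: bottleneck 4, flow now 45.
Augment Plant→Bus2→Bus3→Bus1→City: bottleneck 2, flow now 47.
No augmenting path remains; maximum flow = 47.
In the residual graph, reachable from Plant: {Plant, Sub1, Bus2, Sub3}.
Min-cut edges: Plant→Bus3 (14), Plant→City (8), Sub1→Sub2 (7), Bus2→Bus3 (4), Sub3→City (14); capacity 14 + 8 + 7 + 4 + 14 = 47.
This cut is saturated, so no flow can exceed 47.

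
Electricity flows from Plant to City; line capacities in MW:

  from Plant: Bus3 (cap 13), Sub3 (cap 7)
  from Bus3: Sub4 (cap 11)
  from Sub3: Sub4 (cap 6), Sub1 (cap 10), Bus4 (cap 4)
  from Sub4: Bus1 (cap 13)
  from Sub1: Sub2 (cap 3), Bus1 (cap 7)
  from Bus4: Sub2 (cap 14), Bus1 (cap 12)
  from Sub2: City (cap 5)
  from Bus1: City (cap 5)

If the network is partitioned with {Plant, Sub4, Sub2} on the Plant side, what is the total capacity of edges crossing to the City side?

Edges leaving {Plant, Sub4, Sub2}: Plant→Bus3 (13), Plant→Sub3 (7), Sub4→Bus1 (13), Sub2→City (5).
Cut capacity = 13 + 7 + 13 + 5 = 38.

38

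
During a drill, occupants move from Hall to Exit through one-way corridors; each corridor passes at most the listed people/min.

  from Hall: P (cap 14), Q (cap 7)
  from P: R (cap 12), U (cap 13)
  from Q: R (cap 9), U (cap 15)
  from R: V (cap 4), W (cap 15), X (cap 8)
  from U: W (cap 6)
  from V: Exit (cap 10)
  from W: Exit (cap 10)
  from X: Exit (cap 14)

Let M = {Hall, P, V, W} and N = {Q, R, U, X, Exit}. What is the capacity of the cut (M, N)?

52

Edges leaving {Hall, P, V, W}: Hall→Q (7), P→R (12), P→U (13), V→Exit (10), W→Exit (10).
Cut capacity = 7 + 12 + 13 + 10 + 10 = 52.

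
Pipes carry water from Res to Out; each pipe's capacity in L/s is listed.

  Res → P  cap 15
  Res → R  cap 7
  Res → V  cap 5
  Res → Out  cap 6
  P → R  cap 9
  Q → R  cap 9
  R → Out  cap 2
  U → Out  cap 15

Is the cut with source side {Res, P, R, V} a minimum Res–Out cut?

Given cut capacity: 6 + 2 = 8.
Augment Res→Out: bottleneck 6, flow now 6.
Augment Res→R→Out: bottleneck 2, flow now 8.
No augmenting path remains; maximum flow = 8.
Cut capacity 8 equals the max flow, so it is a minimum cut.

Yes — it is a minimum cut (capacity 8).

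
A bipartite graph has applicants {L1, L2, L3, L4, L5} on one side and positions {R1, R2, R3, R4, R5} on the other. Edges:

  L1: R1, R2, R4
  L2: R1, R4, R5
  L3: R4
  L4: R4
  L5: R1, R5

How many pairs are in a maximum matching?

4

Unit-capacity flow: source→left, listed edges, right→sink; max matching = max flow.
Augmenting path L1→R1 (+1); matched 1.
Augmenting path L2→R4 (+1); matched 2.
Augmenting path L5→R5 (+1); matched 3.
Augmenting path L3→R4→L2→R1→L1→R2 (+1); matched 4.
No augmenting path remains; maximum matching = 4.
König certificate: {L1, L2, L5, R4} is a vertex cover of size 4 (every listed pair touches it), so no matching can be larger.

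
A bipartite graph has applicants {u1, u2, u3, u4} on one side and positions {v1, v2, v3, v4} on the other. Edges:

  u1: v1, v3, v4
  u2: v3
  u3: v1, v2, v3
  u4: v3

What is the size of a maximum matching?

3

Unit-capacity flow: source→left, listed edges, right→sink; max matching = max flow.
Augmenting path u1→v1 (+1); matched 1.
Augmenting path u2→v3 (+1); matched 2.
Augmenting path u3→v2 (+1); matched 3.
No augmenting path remains; maximum matching = 3.
König certificate: {u1, u3, v3} is a vertex cover of size 3 (every listed pair touches it), so no matching can be larger.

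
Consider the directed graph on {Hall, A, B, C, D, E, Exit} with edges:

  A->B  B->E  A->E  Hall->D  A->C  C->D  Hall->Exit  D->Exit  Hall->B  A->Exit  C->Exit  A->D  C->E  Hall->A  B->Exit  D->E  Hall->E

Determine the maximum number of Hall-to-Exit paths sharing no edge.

4

Assign every edge capacity 1; by Menger, the answer equals the max flow.
Path Hall→Exit (+1); total 1.
Path Hall→A→Exit (+1); total 2.
Path Hall→B→Exit (+1); total 3.
Path Hall→D→Exit (+1); total 4.
No residual Hall→Exit path; max flow = 4.
Certifying cut of size 4: {Hall→A, Hall→B, Hall→D, Hall→Exit}.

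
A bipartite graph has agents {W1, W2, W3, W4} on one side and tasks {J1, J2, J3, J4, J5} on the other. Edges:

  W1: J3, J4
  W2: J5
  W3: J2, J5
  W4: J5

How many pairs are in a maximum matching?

3

Unit-capacity flow: source→left, listed edges, right→sink; max matching = max flow.
Augmenting path W1→J3 (+1); matched 1.
Augmenting path W2→J5 (+1); matched 2.
Augmenting path W3→J2 (+1); matched 3.
No augmenting path remains; maximum matching = 3.
König certificate: {W1, W3, J5} is a vertex cover of size 3 (every listed pair touches it), so no matching can be larger.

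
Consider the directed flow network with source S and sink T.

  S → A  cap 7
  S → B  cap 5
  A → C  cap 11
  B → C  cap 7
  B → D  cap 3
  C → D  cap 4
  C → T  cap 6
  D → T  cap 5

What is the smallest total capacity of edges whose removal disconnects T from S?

Augment S→A→C→T: bottleneck 6, flow now 6.
Augment S→B→D→T: bottleneck 3, flow now 9.
Augment S→A→C→D→T: bottleneck 1, flow now 10.
Augment S→B→C→D→T: bottleneck 1, flow now 11.
No augmenting path remains; maximum flow = 11.
By max-flow min-cut, the minimum cut capacity equals the max flow.
In the residual graph, reachable from S: {S, A, B, C, D}.
Min-cut edges: C→T (6), D→T (5); capacity 6 + 5 = 11.

11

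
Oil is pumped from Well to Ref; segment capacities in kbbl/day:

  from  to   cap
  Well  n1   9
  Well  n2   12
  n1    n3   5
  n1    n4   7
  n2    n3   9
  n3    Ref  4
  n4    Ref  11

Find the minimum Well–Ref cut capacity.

Augment Well→n1→n3→Ref: bottleneck 4, flow now 4.
Augment Well→n1→n4→Ref: bottleneck 5, flow now 9.
Augment Well→n2→n3→n1→n4→Ref: bottleneck 2, flow now 11. (uses reverse residual edge)
No augmenting path remains; maximum flow = 11.
By max-flow min-cut, the minimum cut capacity equals the max flow.
In the residual graph, reachable from Well: {Well, n1, n2, n3}.
Min-cut edges: n1→n4 (7), n3→Ref (4); capacity 7 + 4 = 11.

11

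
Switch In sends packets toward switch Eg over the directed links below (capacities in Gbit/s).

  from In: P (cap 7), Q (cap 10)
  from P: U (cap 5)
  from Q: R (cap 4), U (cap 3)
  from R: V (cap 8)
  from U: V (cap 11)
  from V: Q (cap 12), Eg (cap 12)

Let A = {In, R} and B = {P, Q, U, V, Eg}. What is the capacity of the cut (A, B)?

25

Edges leaving {In, R}: In→P (7), In→Q (10), R→V (8).
Cut capacity = 7 + 10 + 8 = 25.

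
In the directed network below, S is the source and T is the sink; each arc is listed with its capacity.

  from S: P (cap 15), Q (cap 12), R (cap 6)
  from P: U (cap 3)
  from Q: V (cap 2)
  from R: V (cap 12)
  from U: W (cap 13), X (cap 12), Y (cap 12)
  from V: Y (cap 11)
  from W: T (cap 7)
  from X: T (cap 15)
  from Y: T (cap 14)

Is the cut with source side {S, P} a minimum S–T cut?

Given cut capacity: 12 + 6 + 3 = 21.
Augment S→P→U→W→T: bottleneck 3, flow now 3.
Augment S→Q→V→Y→T: bottleneck 2, flow now 5.
Augment S→R→V→Y→T: bottleneck 6, flow now 11.
No augmenting path remains; maximum flow = 11.
In the residual graph, reachable from S: {S, P, Q}.
Min-cut edges: S→R (6), P→U (3), Q→V (2); capacity 6 + 3 + 2 = 11.
Cut capacity 21 exceeds the max flow 11, so it is not minimum.

No — its capacity is 21, but the minimum cut has capacity 11.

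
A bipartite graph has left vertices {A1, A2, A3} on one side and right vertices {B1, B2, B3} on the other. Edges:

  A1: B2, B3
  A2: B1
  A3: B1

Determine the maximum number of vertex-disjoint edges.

2

Unit-capacity flow: source→left, listed edges, right→sink; max matching = max flow.
Augmenting path A1→B2 (+1); matched 1.
Augmenting path A2→B1 (+1); matched 2.
No augmenting path remains; maximum matching = 2.
König certificate: {A1, B1} is a vertex cover of size 2 (every listed pair touches it), so no matching can be larger.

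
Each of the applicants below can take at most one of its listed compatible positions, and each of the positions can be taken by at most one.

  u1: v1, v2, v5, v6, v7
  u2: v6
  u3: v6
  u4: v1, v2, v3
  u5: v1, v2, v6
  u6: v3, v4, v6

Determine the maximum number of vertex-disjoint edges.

Unit-capacity flow: source→left, listed edges, right→sink; max matching = max flow.
Augmenting path u1→v1 (+1); matched 1.
Augmenting path u2→v6 (+1); matched 2.
Augmenting path u4→v2 (+1); matched 3.
Augmenting path u6→v3 (+1); matched 4.
Augmenting path u5→v1→u1→v5 (+1); matched 5.
No augmenting path remains; maximum matching = 5.
König certificate: {u1, u4, u5, u6, v6} is a vertex cover of size 5 (every listed pair touches it), so no matching can be larger.

5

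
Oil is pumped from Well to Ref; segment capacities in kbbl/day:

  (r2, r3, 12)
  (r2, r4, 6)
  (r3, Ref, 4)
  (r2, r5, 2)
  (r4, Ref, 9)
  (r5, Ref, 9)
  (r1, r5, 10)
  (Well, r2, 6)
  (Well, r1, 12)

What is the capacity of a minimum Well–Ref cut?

15

Augment Well→r1→r5→Ref: bottleneck 9, flow now 9.
Augment Well→r2→r3→Ref: bottleneck 4, flow now 13.
Augment Well→r2→r4→Ref: bottleneck 2, flow now 15.
No augmenting path remains; maximum flow = 15.
By max-flow min-cut, the minimum cut capacity equals the max flow.
In the residual graph, reachable from Well: {Well, r1, r5}.
Min-cut edges: Well→r2 (6), r5→Ref (9); capacity 6 + 9 = 15.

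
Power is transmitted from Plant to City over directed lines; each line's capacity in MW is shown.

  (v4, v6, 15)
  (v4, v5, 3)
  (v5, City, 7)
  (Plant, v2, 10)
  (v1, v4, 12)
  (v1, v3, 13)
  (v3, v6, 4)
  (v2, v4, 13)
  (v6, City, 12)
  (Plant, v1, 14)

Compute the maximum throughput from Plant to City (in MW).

Augment Plant→v1→v3→v6→City: bottleneck 4, flow now 4.
Augment Plant→v1→v4→v5→City: bottleneck 3, flow now 7.
Augment Plant→v1→v4→v6→City: bottleneck 7, flow now 14.
Augment Plant→v2→v4→v6→City: bottleneck 1, flow now 15.
No augmenting path remains; maximum flow = 15.
In the residual graph, reachable from Plant: {Plant, v1, v2, v3, v4, v6}.
Min-cut edges: v4→v5 (3), v6→City (12); capacity 3 + 12 = 15.
This cut is saturated, so no flow can exceed 15.

15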